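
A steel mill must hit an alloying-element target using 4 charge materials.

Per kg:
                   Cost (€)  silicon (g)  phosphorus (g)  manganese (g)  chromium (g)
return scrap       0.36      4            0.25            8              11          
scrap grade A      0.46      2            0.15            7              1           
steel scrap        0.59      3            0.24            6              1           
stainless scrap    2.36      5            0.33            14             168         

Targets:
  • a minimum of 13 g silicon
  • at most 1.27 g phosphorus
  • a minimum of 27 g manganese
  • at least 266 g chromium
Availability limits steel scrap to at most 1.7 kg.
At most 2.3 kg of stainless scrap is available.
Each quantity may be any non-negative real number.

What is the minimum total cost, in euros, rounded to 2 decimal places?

Let x1 = kg of return scrap, x2 = kg of scrap grade A, x3 = kg of steel scrap, x4 = kg of stainless scrap.
Minimize 0.36x1 + 0.46x2 + 0.59x3 + 2.36x4 s.t.:
  4x1 + 2x2 + 3x3 + 5x4 ≥ 13   (silicon)
  0.25x1 + 0.15x2 + 0.24x3 + 0.33x4 ≤ 1.27   (phosphorus)
  8x1 + 7x2 + 6x3 + 14x4 ≥ 27   (manganese)
  11x1 + 1x2 + 1x3 + 168x4 ≥ 266   (chromium)
  x3 ≤ 1.7
  x4 ≤ 2.3
  x1, x2, x3, x4 ≥ 0.
The optimal basis is {return scrap, stainless scrap}; scrap grade A, steel scrap drop out. The silicon and chromium requirements are met with equality.
Optimal quantities: return scrap = 1.384 kg, stainless scrap = 1.493 kg.
Cost = 0.36·1.384 + 2.36·1.493 = 4.0217.

€4.02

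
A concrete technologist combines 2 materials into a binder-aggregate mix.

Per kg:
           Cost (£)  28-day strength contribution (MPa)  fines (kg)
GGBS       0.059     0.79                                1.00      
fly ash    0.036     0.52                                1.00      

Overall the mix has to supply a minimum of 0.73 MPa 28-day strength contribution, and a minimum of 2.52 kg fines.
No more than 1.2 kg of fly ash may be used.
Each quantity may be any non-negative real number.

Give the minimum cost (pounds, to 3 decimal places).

Treat it as an LP. Let x1 = kg of GGBS, x2 = kg of fly ash.
min 0.059x1 + 0.036x2 subject to:
  0.79x1 + 0.52x2 ≥ 0.73   (28-day strength contribution)
  1x1 + 1x2 ≥ 2.52   (fines)
  x2 ≤ 1.2
  x1, x2 ≥ 0.
Both inputs are positive at the optimum. Binding constraints: fines and the fly ash cap.
So GGBS = 1.32 kg, fly ash = 1.2 kg.
Hence cost = 0.059·1.32 + 0.036·1.2 = £0.12108.

£0.121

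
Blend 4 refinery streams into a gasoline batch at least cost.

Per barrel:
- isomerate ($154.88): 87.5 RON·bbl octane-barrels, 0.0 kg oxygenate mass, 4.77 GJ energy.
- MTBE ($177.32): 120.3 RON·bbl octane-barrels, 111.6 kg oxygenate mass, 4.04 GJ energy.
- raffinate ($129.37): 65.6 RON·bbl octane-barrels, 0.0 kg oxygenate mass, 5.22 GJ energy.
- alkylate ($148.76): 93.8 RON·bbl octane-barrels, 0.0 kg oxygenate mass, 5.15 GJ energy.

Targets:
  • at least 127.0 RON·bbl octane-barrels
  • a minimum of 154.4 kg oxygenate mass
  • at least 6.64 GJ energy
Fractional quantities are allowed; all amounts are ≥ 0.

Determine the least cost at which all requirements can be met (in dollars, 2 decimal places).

$271.36

Treat it as an LP. Let x1 = barrels of isomerate, x2 = barrels of MTBE, x3 = barrels of raffinate, x4 = barrels of alkylate.
Minimize 154.88x1 + 177.32x2 + 129.37x3 + 148.76x4 s.t.:
  87.5x1 + 120.3x2 + 65.6x3 + 93.8x4 ≥ 127   (octane-barrels)
  111.6x2 ≥ 154.4   (oxygenate mass)
  4.77x1 + 4.04x2 + 5.22x3 + 5.15x4 ≥ 6.64   (energy)
  x1, x2, x3, x4 ≥ 0.
The optimal basis is {MTBE, raffinate}; isomerate, alkylate drop out. The oxygenate mass and energy requirements are met with equality.
Optimal quantities: MTBE = 1.3835 barrels, raffinate = 0.20127 barrels.
Total cost: 177.32·1.3835 + 129.37·0.20127 = 271.3605.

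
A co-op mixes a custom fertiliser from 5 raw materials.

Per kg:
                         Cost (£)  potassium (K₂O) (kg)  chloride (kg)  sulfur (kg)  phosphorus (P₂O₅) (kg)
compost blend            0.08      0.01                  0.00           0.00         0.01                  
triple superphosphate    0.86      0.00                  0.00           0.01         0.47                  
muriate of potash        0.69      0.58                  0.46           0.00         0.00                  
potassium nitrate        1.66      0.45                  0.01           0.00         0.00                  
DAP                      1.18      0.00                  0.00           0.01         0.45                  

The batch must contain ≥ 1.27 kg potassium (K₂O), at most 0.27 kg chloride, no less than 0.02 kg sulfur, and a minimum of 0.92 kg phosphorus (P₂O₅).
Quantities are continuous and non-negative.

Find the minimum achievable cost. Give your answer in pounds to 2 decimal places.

£5.62

Let x1 = kg of compost blend, x2 = kg of triple superphosphate, x3 = kg of muriate of potash, x4 = kg of potassium nitrate, x5 = kg of DAP.
Minimize 0.08x1 + 0.86x2 + 0.69x3 + 1.66x4 + 1.18x5 subject to:
  0.01x1 + 0.58x3 + 0.45x4 ≥ 1.27   (potassium (K₂O))
  0.46x3 + 0.01x4 ≤ 0.27   (chloride)
  0.01x2 + 0.01x5 ≥ 0.02   (sulfur)
  0.01x1 + 0.47x2 + 0.45x5 ≥ 0.92   (phosphorus (P₂O₅))
  x1, x2, x3, x4, x5 ≥ 0.
The optimal basis is {triple superphosphate, muriate of potash, potassium nitrate}; compost blend, DAP drop out. There the potassium (K₂O), chloride, sulfur constraints are tight.
Solving gives x2 = 2, x3 = 0.5408, x4 = 2.125.
Objective = 0.86·2 + 0.69·0.5408 + 1.66·2.125 = 5.6207.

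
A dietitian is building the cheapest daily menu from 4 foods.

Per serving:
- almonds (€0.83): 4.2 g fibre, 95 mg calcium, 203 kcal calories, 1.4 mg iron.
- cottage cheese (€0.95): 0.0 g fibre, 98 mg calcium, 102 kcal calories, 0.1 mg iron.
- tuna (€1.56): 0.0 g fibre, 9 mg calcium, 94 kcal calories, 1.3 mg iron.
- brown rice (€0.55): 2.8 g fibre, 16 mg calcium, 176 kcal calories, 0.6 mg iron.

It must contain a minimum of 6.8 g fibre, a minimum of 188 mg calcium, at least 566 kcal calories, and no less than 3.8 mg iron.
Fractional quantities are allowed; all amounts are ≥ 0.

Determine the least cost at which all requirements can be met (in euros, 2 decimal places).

Treat it as an LP. Let x1 = servings of almonds, x2 = servings of cottage cheese, x3 = servings of tuna, x4 = servings of brown rice.
min 0.83x1 + 0.95x2 + 1.56x3 + 0.55x4 with:
  4.2x1 + 2.8x4 ≥ 6.8   (fibre)
  95x1 + 98x2 + 9x3 + 16x4 ≥ 188   (calcium)
  203x1 + 102x2 + 94x3 + 176x4 ≥ 566   (calories)
  1.4x1 + 0.1x2 + 1.3x3 + 0.6x4 ≥ 3.8   (iron)
  x1, x2, x3, x4 ≥ 0.
The minimum-cost mix takes nothing from cottage cheese, tuna — only almonds, brown rice. Binding constraints: calories and iron.
That vertex is x1 = 2.642, x4 = 0.1685.
Objective = 0.83·2.642 + 0.55·0.1685 = 2.2855.

€2.29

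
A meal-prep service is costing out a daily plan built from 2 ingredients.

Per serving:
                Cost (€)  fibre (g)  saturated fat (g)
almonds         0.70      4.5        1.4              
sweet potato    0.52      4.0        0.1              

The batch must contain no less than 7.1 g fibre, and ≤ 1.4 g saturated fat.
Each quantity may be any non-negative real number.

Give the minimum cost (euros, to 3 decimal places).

€0.923

Set it up as a linear program. Let x1 = servings of almonds, x2 = servings of sweet potato.
Minimise 0.7x1 + 0.52x2 subject to:
  4.5x1 + 4x2 ≥ 7.1   (fibre)
  1.4x1 + 0.1x2 ≤ 1.4   (saturated fat)
  x1, x2 ≥ 0.
At the optimum only sweet potato is positive (almonds = 0). There the fibre constraint is tight.
So sweet potato = 1.775 servings.
Cost = 0.52·1.775 = 0.92300.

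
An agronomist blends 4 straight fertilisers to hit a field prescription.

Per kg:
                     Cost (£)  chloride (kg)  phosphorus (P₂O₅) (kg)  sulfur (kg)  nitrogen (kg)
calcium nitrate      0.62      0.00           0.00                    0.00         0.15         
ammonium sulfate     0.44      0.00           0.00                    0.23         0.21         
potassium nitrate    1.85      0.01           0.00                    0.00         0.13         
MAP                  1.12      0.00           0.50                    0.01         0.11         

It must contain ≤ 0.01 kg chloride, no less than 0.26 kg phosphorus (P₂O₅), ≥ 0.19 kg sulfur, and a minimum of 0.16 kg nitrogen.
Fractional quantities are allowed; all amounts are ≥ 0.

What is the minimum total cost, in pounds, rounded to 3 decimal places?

£0.936

Let x1 = kg of calcium nitrate, x2 = kg of ammonium sulfate, x3 = kg of potassium nitrate, x4 = kg of MAP.
Minimise 0.62x1 + 0.44x2 + 1.85x3 + 1.12x4 with:
  0.01x3 ≤ 0.01   (chloride)
  0.5x4 ≥ 0.26   (phosphorus (P₂O₅))
  0.23x2 + 0.01x4 ≥ 0.19   (sulfur)
  0.15x1 + 0.21x2 + 0.13x3 + 0.11x4 ≥ 0.16   (nitrogen)
  x1, x2, x3, x4 ≥ 0.
The optimal basis is {ammonium sulfate, MAP}; calcium nitrate, potassium nitrate drop out. The phosphorus (P₂O₅) and sulfur requirements are met with equality.
That vertex is x2 = 0.8035, x4 = 0.52.
Hence cost = 0.44·0.8035 + 1.12·0.52 = £0.93594.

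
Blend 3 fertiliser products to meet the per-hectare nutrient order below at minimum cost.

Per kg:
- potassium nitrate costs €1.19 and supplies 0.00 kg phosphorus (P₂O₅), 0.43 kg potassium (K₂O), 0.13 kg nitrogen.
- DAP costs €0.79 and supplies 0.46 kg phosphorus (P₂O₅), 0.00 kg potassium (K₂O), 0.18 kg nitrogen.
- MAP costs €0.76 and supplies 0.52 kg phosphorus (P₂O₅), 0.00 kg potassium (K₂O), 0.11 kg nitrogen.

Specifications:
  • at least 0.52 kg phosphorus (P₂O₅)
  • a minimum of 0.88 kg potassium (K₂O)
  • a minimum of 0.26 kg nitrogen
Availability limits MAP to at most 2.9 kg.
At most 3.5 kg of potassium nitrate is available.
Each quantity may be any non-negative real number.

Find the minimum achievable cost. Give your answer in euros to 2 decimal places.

€3.20

This is a linear program. Let x1 = kg of potassium nitrate, x2 = kg of DAP, x3 = kg of MAP.
Minimize 1.19x1 + 0.79x2 + 0.76x3 subject to:
  0.46x2 + 0.52x3 ≥ 0.52   (phosphorus (P₂O₅))
  0.43x1 ≥ 0.88   (potassium (K₂O))
  0.13x1 + 0.18x2 + 0.11x3 ≥ 0.26   (nitrogen)
  x3 ≤ 2.9
  x1 ≤ 3.5
  x1, x2, x3 ≥ 0.
The cheapest feasible vertex uses only potassium nitrate, MAP; DAP is not used. Binding constraints: phosphorus (P₂O₅) and potassium (K₂O).
Solving gives x1 = 2.047, x3 = 1.
Hence cost = 1.19·2.047 + 0.76·1 = €3.1959.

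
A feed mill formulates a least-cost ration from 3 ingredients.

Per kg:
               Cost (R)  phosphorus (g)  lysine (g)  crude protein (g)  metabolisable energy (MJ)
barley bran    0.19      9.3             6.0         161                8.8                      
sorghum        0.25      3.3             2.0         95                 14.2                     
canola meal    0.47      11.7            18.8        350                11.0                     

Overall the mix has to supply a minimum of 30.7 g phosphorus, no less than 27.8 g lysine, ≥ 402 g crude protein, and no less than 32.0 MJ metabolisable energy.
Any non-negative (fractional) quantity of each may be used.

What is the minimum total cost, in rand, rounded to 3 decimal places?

R0.814

This is a linear program. Let x1 = kg of barley bran, x2 = kg of sorghum, x3 = kg of canola meal.
Minimise 0.19x1 + 0.25x2 + 0.47x3 subject to:
  9.3x1 + 3.3x2 + 11.7x3 ≥ 30.7   (phosphorus)
  6x1 + 2x2 + 18.8x3 ≥ 27.8   (lysine)
  161x1 + 95x2 + 350x3 ≥ 402   (crude protein)
  8.8x1 + 14.2x2 + 11x3 ≥ 32   (metabolisable energy)
  x1, x2, x3 ≥ 0.
The minimum-cost mix takes nothing from sorghum — only barley bran, canola meal. Binding constraints: lysine and metabolisable energy.
Solving gives x1 = 2.975, x3 = 0.5294.
Cost = 0.19·2.975 + 0.47·0.5294 = 0.81407.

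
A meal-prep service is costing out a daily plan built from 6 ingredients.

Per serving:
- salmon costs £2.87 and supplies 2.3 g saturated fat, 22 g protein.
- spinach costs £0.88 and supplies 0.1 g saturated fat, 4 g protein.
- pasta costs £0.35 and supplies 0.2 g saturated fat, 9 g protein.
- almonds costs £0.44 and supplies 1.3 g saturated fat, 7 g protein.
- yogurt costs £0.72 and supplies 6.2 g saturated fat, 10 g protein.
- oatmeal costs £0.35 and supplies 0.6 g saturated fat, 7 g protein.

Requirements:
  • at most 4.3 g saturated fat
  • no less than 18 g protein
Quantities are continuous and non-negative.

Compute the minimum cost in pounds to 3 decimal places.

£0.700

Let x1 = servings of salmon, x2 = servings of spinach, x3 = servings of pasta, x4 = servings of almonds, x5 = servings of yogurt, x6 = servings of oatmeal.
Minimise 2.87x1 + 0.88x2 + 0.35x3 + 0.44x4 + 0.72x5 + 0.35x6 subject to:
  2.3x1 + 0.1x2 + 0.2x3 + 1.3x4 + 6.2x5 + 0.6x6 ≤ 4.3   (saturated fat)
  22x1 + 4x2 + 9x3 + 7x4 + 10x5 + 7x6 ≥ 18   (protein)
  x1, x2, x3, x4, x5, x6 ≥ 0.
The optimal basis is {pasta}; salmon, spinach, almonds, yogurt, oatmeal drop out. There the protein constraint is tight.
Optimal quantities: pasta = 2 servings.
Total cost: 0.35·2 = 0.70000.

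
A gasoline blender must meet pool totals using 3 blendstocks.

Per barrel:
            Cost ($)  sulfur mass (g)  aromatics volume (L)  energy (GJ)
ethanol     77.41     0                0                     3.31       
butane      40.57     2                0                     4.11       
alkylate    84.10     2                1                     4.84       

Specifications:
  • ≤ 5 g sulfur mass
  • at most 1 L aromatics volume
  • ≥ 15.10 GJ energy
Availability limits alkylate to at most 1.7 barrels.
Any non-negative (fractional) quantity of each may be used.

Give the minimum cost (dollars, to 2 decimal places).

Treat it as an LP. Let x1 = barrels of ethanol, x2 = barrels of butane, x3 = barrels of alkylate.
min 77.41x1 + 40.57x2 + 84.1x3 s.t.:
  2x2 + 2x3 ≤ 5   (sulfur mass)
  1x3 ≤ 1   (aromatics volume)
  3.31x1 + 4.11x2 + 4.84x3 ≥ 15.1   (energy)
  x3 ≤ 1.7
  x1, x2, x3 ≥ 0.
At the optimum only ethanol, butane are positive (alkylate = 0). Binding constraints: sulfur mass and energy.
Optimal quantities: ethanol = 1.4577 barrels, butane = 2.5 barrels.
Total cost: 77.41·1.4577 + 40.57·2.5 = 214.2656.

$214.27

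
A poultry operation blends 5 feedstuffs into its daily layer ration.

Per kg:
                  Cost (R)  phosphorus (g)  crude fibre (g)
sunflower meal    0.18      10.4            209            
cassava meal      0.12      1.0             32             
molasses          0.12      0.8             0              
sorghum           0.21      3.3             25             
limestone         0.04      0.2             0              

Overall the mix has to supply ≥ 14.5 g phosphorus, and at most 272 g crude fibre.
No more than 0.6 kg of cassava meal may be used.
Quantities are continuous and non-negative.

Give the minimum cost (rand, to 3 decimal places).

Set it up as a linear program. Let x1 = kg of sunflower meal, x2 = kg of cassava meal, x3 = kg of molasses, x4 = kg of sorghum, x5 = kg of limestone.
min 0.18x1 + 0.12x2 + 0.12x3 + 0.21x4 + 0.04x5 subject to:
  10.4x1 + 1x2 + 0.8x3 + 3.3x4 + 0.2x5 ≥ 14.5   (phosphorus)
  209x1 + 32x2 + 25x4 ≤ 272   (crude fibre)
  x2 ≤ 0.6
  x1, x2, x3, x4, x5 ≥ 0.
The optimal basis is {sunflower meal, sorghum}; cassava meal, molasses, limestone drop out. There the phosphorus and crude fibre constraints are tight.
So sunflower meal = 1.245 kg, sorghum = 0.4694 kg.
Hence cost = 0.18·1.245 + 0.21·0.4694 = R0.32267.

R0.323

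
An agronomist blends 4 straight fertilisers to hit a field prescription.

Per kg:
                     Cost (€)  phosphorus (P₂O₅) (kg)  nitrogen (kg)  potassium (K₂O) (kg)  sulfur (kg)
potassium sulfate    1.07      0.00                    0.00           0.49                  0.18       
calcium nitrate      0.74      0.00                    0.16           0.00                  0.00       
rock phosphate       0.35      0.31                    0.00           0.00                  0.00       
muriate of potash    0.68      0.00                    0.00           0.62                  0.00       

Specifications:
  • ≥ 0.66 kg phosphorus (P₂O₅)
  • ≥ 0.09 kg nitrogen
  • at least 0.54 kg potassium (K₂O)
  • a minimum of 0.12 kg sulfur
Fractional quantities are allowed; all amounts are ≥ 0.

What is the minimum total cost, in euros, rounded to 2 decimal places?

Let x1 = kg of potassium sulfate, x2 = kg of calcium nitrate, x3 = kg of rock phosphate, x4 = kg of muriate of potash.
Minimize 1.07x1 + 0.74x2 + 0.35x3 + 0.68x4 with:
  0.31x3 ≥ 0.66   (phosphorus (P₂O₅))
  0.16x2 ≥ 0.09   (nitrogen)
  0.49x1 + 0.62x4 ≥ 0.54   (potassium (K₂O))
  0.18x1 ≥ 0.12   (sulfur)
  x1, x2, x3, x4 ≥ 0.
All 4 inputs are positive at the optimum. Binding constraints: phosphorus (P₂O₅), nitrogen, potassium (K₂O), sulfur.
Solving gives x1 = 0.6667, x2 = 0.5625, x3 = 2.129, x4 = 0.3441.
Total cost: 1.07·0.6667 + 0.74·0.5625 + 0.35·2.129 + 0.68·0.3441 = 2.1088.

€2.11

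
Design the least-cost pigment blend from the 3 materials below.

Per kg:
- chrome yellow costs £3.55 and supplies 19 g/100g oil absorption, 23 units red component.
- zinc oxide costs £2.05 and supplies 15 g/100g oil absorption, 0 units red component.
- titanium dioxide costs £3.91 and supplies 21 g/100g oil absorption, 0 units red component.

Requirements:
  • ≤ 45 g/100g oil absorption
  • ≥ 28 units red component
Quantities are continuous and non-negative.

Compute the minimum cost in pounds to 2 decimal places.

£4.32

Let x1 = kg of chrome yellow, x2 = kg of zinc oxide, x3 = kg of titanium dioxide.
Minimize 3.55x1 + 2.05x2 + 3.91x3 with:
  19x1 + 15x2 + 21x3 ≤ 45   (oil absorption)
  23x1 ≥ 28   (red component)
  x1, x2, x3 ≥ 0.
At the optimum only chrome yellow is positive (zinc oxide, titanium dioxide = 0). The red component requirement is met with equality.
Solving gives x1 = 1.217.
Hence cost = 3.55·1.217 = £4.3204.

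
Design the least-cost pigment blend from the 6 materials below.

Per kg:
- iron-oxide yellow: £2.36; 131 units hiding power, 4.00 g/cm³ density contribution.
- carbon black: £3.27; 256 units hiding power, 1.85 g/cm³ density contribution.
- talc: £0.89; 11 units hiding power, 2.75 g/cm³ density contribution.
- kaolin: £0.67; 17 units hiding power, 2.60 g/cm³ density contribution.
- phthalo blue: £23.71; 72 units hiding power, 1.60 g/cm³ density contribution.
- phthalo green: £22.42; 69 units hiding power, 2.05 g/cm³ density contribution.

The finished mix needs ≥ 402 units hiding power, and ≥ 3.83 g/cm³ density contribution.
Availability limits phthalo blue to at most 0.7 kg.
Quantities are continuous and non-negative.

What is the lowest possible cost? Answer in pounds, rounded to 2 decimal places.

£5.30

Let x1 = kg of iron-oxide yellow, x2 = kg of carbon black, x3 = kg of talc, x4 = kg of kaolin, x5 = kg of phthalo blue, x6 = kg of phthalo green.
Minimize 2.36x1 + 3.27x2 + 0.89x3 + 0.67x4 + 23.71x5 + 22.42x6 with:
  131x1 + 256x2 + 11x3 + 17x4 + 72x5 + 69x6 ≥ 402   (hiding power)
  4x1 + 1.85x2 + 2.75x3 + 2.6x4 + 1.6x5 + 2.05x6 ≥ 3.83   (density contribution)
  x5 ≤ 0.7
  x1, x2, x3, x4, x5, x6 ≥ 0.
The cheapest feasible vertex uses only carbon black, kaolin; iron-oxide yellow, talc, phthalo blue, phthalo green are not used. The hiding power and density contribution requirements are met with equality.
That vertex is x2 = 1.5455, x4 = 0.37338.
Objective = 3.27·1.5455 + 0.67·0.37338 = 5.3039.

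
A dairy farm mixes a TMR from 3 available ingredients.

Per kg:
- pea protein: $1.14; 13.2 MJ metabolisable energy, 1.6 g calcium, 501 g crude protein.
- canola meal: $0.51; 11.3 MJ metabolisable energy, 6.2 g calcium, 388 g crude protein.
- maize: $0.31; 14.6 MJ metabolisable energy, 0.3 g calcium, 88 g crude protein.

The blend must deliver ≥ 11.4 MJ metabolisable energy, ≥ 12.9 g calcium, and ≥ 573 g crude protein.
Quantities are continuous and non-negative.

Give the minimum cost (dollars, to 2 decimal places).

$1.06

Treat it as an LP. Let x1 = kg of pea protein, x2 = kg of canola meal, x3 = kg of maize.
min 1.14x1 + 0.51x2 + 0.31x3 subject to:
  13.2x1 + 11.3x2 + 14.6x3 ≥ 11.4   (metabolisable energy)
  1.6x1 + 6.2x2 + 0.3x3 ≥ 12.9   (calcium)
  501x1 + 388x2 + 88x3 ≥ 573   (crude protein)
  x1, x2, x3 ≥ 0.
At the optimum only canola meal is positive (pea protein, maize = 0). The calcium requirement is met with equality.
That vertex is x2 = 2.081.
Cost = 0.51·2.081 = 1.0613.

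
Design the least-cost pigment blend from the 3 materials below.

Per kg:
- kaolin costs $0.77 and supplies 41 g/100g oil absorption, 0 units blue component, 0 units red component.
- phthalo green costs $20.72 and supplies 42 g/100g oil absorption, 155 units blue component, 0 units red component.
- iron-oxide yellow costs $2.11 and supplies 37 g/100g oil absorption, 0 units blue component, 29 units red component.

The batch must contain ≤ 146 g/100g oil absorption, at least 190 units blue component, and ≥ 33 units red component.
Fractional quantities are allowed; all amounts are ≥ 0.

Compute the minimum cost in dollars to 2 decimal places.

$27.80

Let x1 = kg of kaolin, x2 = kg of phthalo green, x3 = kg of iron-oxide yellow.
Minimise 0.77x1 + 20.72x2 + 2.11x3 s.t.:
  41x1 + 42x2 + 37x3 ≤ 146   (oil absorption)
  155x2 ≥ 190   (blue component)
  29x3 ≥ 33   (red component)
  x1, x2, x3 ≥ 0.
The cheapest feasible vertex uses only phthalo green, iron-oxide yellow; kaolin is not used. The blue component and red component requirements are met with equality.
So phthalo green = 1.226 kg, iron-oxide yellow = 1.138 kg.
Cost = 20.72·1.226 + 2.11·1.138 = 27.8039.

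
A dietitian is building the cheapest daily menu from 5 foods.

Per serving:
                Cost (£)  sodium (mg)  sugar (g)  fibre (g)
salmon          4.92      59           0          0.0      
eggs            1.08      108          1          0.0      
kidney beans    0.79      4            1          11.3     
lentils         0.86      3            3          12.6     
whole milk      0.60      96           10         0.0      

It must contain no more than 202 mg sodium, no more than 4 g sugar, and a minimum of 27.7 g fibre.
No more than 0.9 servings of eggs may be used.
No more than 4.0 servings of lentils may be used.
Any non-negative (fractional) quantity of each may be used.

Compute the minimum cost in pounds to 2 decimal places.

£1.92

Set it up as a linear program. Let x1 = servings of salmon, x2 = servings of eggs, x3 = servings of kidney beans, x4 = servings of lentils, x5 = servings of whole milk.
Minimize 4.92x1 + 1.08x2 + 0.79x3 + 0.86x4 + 0.6x5 subject to:
  59x1 + 108x2 + 4x3 + 3x4 + 96x5 ≤ 202   (sodium)
  1x2 + 1x3 + 3x4 + 10x5 ≤ 4   (sugar)
  11.3x3 + 12.6x4 ≥ 27.7   (fibre)
  x2 ≤ 0.9
  x4 ≤ 4
  x1, x2, x3, x4, x5 ≥ 0.
The cheapest feasible vertex uses only kidney beans, lentils; salmon, eggs, whole milk are not used. There the sugar and fibre constraints are tight.
So kidney beans = 1.535 servings, lentils = 0.8216 servings.
Hence cost = 0.79·1.535 + 0.86·0.8216 = £1.9192.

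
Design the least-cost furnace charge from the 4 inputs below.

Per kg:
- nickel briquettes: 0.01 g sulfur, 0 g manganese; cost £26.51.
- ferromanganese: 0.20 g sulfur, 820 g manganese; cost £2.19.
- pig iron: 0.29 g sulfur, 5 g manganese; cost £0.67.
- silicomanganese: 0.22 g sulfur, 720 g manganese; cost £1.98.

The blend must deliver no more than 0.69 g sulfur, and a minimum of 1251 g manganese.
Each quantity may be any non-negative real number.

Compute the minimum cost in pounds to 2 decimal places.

£3.34

Set it up as a linear program. Let x1 = kg of nickel briquettes, x2 = kg of ferromanganese, x3 = kg of pig iron, x4 = kg of silicomanganese.
Minimize 26.51x1 + 2.19x2 + 0.67x3 + 1.98x4 subject to:
  0.01x1 + 0.2x2 + 0.29x3 + 0.22x4 ≤ 0.69   (sulfur)
  820x2 + 5x3 + 720x4 ≥ 1251   (manganese)
  x1, x2, x3, x4 ≥ 0.
The optimal basis is {ferromanganese}; nickel briquettes, pig iron, silicomanganese drop out. There the manganese constraint is tight.
So ferromanganese = 1.526 kg.
Objective = 2.19·1.526 = 3.3419.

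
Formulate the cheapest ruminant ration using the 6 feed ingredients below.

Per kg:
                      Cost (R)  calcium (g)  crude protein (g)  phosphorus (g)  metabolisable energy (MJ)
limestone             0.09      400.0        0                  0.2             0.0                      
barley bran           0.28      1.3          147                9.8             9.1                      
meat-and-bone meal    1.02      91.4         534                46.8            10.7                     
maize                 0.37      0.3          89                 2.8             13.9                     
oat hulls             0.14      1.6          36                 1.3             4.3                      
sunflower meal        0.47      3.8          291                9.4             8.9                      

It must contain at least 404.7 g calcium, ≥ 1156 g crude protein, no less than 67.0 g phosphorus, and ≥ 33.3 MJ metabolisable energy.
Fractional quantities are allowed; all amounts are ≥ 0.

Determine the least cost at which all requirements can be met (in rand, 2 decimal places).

Set it up as a linear program. Let x1 = kg of limestone, x2 = kg of barley bran, x3 = kg of meat-and-bone meal, x4 = kg of maize, x5 = kg of oat hulls, x6 = kg of sunflower meal.
min 0.09x1 + 0.28x2 + 1.02x3 + 0.37x4 + 0.14x5 + 0.47x6 s.t.:
  400x1 + 1.3x2 + 91.4x3 + 0.3x4 + 1.6x5 + 3.8x6 ≥ 404.7   (calcium)
  147x2 + 534x3 + 89x4 + 36x5 + 291x6 ≥ 1156   (crude protein)
  0.2x1 + 9.8x2 + 46.8x3 + 2.8x4 + 1.3x5 + 9.4x6 ≥ 67   (phosphorus)
  9.1x2 + 10.7x3 + 13.9x4 + 4.3x5 + 8.9x6 ≥ 33.3   (metabolisable energy)
  x1, x2, x3, x4, x5, x6 ≥ 0.
The optimal basis is {limestone, barley bran, meat-and-bone meal, sunflower meal}; maize, oat hulls drop out. There the calcium, crude protein, phosphorus, metabolisable energy constraints are tight.
Optimal quantities: limestone = 0.7874 kg, barley bran = 0.6408 kg, meat-and-bone meal = 0.8888 kg, sunflower meal = 2.018 kg.
Total cost: 0.09·0.7874 + 0.28·0.6408 + 1.02·0.8888 + 0.47·2.018 = 2.1053.

R2.11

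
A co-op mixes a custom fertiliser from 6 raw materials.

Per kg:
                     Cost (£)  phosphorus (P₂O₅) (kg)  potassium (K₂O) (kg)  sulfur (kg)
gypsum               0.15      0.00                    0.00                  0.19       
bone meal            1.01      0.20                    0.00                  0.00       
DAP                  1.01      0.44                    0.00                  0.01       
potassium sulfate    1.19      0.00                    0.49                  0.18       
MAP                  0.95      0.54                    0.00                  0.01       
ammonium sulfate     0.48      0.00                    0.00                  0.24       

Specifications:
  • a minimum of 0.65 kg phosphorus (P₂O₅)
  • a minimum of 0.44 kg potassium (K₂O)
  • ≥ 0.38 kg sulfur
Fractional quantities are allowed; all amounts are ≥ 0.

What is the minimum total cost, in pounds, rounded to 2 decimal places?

Let x1 = kg of gypsum, x2 = kg of bone meal, x3 = kg of DAP, x4 = kg of potassium sulfate, x5 = kg of MAP, x6 = kg of ammonium sulfate.
Minimise 0.15x1 + 1.01x2 + 1.01x3 + 1.19x4 + 0.95x5 + 0.48x6 with:
  0.2x2 + 0.44x3 + 0.54x5 ≥ 0.65   (phosphorus (P₂O₅))
  0.49x4 ≥ 0.44   (potassium (K₂O))
  0.19x1 + 0.01x3 + 0.18x4 + 0.01x5 + 0.24x6 ≥ 0.38   (sulfur)
  x1, x2, x3, x4, x5, x6 ≥ 0.
At the optimum only gypsum, potassium sulfate, MAP are positive (bone meal, DAP, ammonium sulfate = 0). The phosphorus (P₂O₅), potassium (K₂O), sulfur requirements are met with equality.
So gypsum = 1.0859 kg, potassium sulfate = 0.89796 kg, MAP = 1.2037 kg.
Cost = 0.15·1.0859 + 1.19·0.89796 + 0.95·1.2037 = 2.37497.

£2.37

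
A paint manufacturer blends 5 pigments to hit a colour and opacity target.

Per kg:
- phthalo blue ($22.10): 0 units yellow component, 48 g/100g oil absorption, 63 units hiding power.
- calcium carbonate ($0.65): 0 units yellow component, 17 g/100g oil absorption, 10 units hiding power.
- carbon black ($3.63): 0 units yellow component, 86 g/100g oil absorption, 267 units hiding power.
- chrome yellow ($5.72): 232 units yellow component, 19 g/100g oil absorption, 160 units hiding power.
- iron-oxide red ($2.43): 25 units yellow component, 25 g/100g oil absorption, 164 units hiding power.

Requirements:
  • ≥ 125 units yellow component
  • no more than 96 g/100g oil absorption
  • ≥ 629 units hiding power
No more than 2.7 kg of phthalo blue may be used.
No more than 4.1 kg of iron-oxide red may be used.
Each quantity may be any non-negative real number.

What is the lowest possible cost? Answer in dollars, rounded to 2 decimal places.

$9.79

Set it up as a linear program. Let x1 = kg of phthalo blue, x2 = kg of calcium carbonate, x3 = kg of carbon black, x4 = kg of chrome yellow, x5 = kg of iron-oxide red.
Minimize 22.1x1 + 0.65x2 + 3.63x3 + 5.72x4 + 2.43x5 subject to:
  232x4 + 25x5 ≥ 125   (yellow component)
  48x1 + 17x2 + 86x3 + 19x4 + 25x5 ≤ 96   (oil absorption)
  63x1 + 10x2 + 267x3 + 160x4 + 164x5 ≥ 629   (hiding power)
  x1 ≤ 2.7
  x5 ≤ 4.1
  x1, x2, x3, x4, x5 ≥ 0.
At the optimum only chrome yellow, iron-oxide red are positive (phthalo blue, calcium carbonate, carbon black = 0). Binding constraints: yellow component and hiding power.
Solving gives x4 = 0.1402, x5 = 3.699.
Objective = 5.72·0.1402 + 2.43·3.699 = 9.7905.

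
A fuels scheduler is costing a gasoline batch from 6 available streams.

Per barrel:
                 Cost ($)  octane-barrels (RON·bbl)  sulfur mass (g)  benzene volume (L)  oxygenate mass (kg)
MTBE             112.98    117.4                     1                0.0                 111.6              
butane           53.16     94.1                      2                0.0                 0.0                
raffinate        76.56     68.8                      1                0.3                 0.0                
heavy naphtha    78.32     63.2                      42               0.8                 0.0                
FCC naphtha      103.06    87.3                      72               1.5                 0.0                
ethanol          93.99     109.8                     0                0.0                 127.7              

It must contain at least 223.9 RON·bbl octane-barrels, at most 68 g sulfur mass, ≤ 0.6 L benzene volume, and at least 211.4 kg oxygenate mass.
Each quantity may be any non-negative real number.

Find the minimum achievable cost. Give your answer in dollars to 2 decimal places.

$179.40

Let x1 = barrels of MTBE, x2 = barrels of butane, x3 = barrels of raffinate, x4 = barrels of heavy naphtha, x5 = barrels of FCC naphtha, x6 = barrels of ethanol.
min 112.98x1 + 53.16x2 + 76.56x3 + 78.32x4 + 103.06x5 + 93.99x6 s.t.:
  117.4x1 + 94.1x2 + 68.8x3 + 63.2x4 + 87.3x5 + 109.8x6 ≥ 223.9   (octane-barrels)
  1x1 + 2x2 + 1x3 + 42x4 + 72x5 ≤ 68   (sulfur mass)
  0.3x3 + 0.8x4 + 1.5x5 ≤ 0.6   (benzene volume)
  111.6x1 + 127.7x6 ≥ 211.4   (oxygenate mass)
  x1, x2, x3, x4, x5, x6 ≥ 0.
The optimal basis is {butane, ethanol}; MTBE, raffinate, heavy naphtha, FCC naphtha drop out. There the octane-barrels and oxygenate mass constraints are tight.
Optimal quantities: butane = 0.447741 barrels, ethanol = 1.65544 barrels.
Total cost: 53.16·0.447741 + 93.99·1.65544 = 179.3967.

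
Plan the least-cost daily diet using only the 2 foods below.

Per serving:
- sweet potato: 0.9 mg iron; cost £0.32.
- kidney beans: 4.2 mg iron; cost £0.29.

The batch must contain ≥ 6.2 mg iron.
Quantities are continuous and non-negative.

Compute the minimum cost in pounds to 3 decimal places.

This is a linear program. Let x1 = servings of sweet potato, x2 = servings of kidney beans.
Minimize 0.32x1 + 0.29x2 with:
  0.9x1 + 4.2x2 ≥ 6.2   (iron)
  x1, x2 ≥ 0.
The minimum-cost mix takes nothing from sweet potato — only kidney beans. There the iron constraint is tight.
Optimal quantities: kidney beans = 1.476 servings.
Total cost: 0.29·1.476 = 0.42804.

£0.428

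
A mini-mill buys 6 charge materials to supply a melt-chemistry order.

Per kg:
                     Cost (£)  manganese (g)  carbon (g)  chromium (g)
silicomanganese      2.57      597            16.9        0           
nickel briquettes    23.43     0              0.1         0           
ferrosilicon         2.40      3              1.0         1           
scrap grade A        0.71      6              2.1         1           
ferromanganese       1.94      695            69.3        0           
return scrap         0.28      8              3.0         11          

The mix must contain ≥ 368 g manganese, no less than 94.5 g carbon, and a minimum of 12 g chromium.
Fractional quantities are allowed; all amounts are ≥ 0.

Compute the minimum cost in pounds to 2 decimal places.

This is a linear program. Let x1 = kg of silicomanganese, x2 = kg of nickel briquettes, x3 = kg of ferrosilicon, x4 = kg of scrap grade A, x5 = kg of ferromanganese, x6 = kg of return scrap.
Minimise 2.57x1 + 23.43x2 + 2.4x3 + 0.71x4 + 1.94x5 + 0.28x6 s.t.:
  597x1 + 3x3 + 6x4 + 695x5 + 8x6 ≥ 368   (manganese)
  16.9x1 + 0.1x2 + 1x3 + 2.1x4 + 69.3x5 + 3x6 ≥ 94.5   (carbon)
  1x3 + 1x4 + 11x6 ≥ 12   (chromium)
  x1, x2, x3, x4, x5, x6 ≥ 0.
The optimal basis is {ferromanganese, return scrap}; silicomanganese, nickel briquettes, ferrosilicon, scrap grade A drop out. Binding constraints: carbon and chromium.
So ferromanganese = 1.316 kg, return scrap = 1.091 kg.
Total cost: 1.94·1.316 + 0.28·1.091 = 2.8585.

£2.86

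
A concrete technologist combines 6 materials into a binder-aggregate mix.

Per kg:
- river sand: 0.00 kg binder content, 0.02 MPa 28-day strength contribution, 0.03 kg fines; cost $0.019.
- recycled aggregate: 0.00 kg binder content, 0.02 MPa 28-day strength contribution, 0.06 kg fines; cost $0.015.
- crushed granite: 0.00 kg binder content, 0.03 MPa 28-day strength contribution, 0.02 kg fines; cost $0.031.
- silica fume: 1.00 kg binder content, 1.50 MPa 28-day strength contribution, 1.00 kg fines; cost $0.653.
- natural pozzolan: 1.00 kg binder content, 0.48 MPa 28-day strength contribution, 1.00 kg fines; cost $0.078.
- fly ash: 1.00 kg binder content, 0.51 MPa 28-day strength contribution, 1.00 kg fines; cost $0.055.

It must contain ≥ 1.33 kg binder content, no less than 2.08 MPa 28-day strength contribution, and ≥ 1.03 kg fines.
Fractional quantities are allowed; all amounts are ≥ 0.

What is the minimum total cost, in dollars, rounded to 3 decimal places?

Let x1 = kg of river sand, x2 = kg of recycled aggregate, x3 = kg of crushed granite, x4 = kg of silica fume, x5 = kg of natural pozzolan, x6 = kg of fly ash.
min 0.019x1 + 0.015x2 + 0.031x3 + 0.653x4 + 0.078x5 + 0.055x6 s.t.:
  1x4 + 1x5 + 1x6 ≥ 1.33   (binder content)
  0.02x1 + 0.02x2 + 0.03x3 + 1.5x4 + 0.48x5 + 0.51x6 ≥ 2.08   (28-day strength contribution)
  0.03x1 + 0.06x2 + 0.02x3 + 1x4 + 1x5 + 1x6 ≥ 1.03   (fines)
  x1, x2, x3, x4, x5, x6 ≥ 0.
The cheapest feasible vertex uses only fly ash; river sand, recycled aggregate, crushed granite, silica fume, natural pozzolan are not used. Binding constraint: 28-day strength contribution.
Optimal quantities: fly ash = 4.078 kg.
Objective = 0.055·4.078 = 0.22429.

$0.224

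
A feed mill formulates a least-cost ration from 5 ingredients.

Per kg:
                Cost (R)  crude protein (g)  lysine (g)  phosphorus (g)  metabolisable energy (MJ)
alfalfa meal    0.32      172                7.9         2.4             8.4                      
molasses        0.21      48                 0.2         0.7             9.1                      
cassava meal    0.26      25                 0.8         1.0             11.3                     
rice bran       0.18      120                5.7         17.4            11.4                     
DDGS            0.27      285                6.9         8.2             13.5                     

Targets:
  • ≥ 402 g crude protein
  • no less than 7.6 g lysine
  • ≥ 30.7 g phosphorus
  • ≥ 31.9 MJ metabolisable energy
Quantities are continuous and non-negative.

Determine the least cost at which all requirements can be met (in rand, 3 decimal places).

This is a linear program. Let x1 = kg of alfalfa meal, x2 = kg of molasses, x3 = kg of cassava meal, x4 = kg of rice bran, x5 = kg of DDGS.
Minimize 0.32x1 + 0.21x2 + 0.26x3 + 0.18x4 + 0.27x5 subject to:
  172x1 + 48x2 + 25x3 + 120x4 + 285x5 ≥ 402   (crude protein)
  7.9x1 + 0.2x2 + 0.8x3 + 5.7x4 + 6.9x5 ≥ 7.6   (lysine)
  2.4x1 + 0.7x2 + 1x3 + 17.4x4 + 8.2x5 ≥ 30.7   (phosphorus)
  8.4x1 + 9.1x2 + 11.3x3 + 11.4x4 + 13.5x5 ≥ 31.9   (metabolisable energy)
  x1, x2, x3, x4, x5 ≥ 0.
At the optimum only rice bran, DDGS are positive (alfalfa meal, molasses, cassava meal = 0). The crude protein and metabolisable energy requirements are met with equality.
Solving gives x4 = 2.25, x5 = 0.4634.
Hence cost = 0.18·2.25 + 0.27·0.4634 = R0.53012.

R0.530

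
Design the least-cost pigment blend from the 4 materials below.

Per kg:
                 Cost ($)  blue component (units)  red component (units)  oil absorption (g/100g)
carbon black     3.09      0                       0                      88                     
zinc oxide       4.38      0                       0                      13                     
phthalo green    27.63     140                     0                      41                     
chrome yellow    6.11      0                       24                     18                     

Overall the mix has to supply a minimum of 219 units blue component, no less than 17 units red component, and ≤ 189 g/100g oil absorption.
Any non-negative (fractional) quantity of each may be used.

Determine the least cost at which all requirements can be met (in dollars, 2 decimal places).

$47.55

Set it up as a linear program. Let x1 = kg of carbon black, x2 = kg of zinc oxide, x3 = kg of phthalo green, x4 = kg of chrome yellow.
Minimise 3.09x1 + 4.38x2 + 27.63x3 + 6.11x4 s.t.:
  140x3 ≥ 219   (blue component)
  24x4 ≥ 17   (red component)
  88x1 + 13x2 + 41x3 + 18x4 ≤ 189   (oil absorption)
  x1, x2, x3, x4 ≥ 0.
The optimal basis is {phthalo green, chrome yellow}; carbon black, zinc oxide drop out. There the blue component and red component constraints are tight.
Solving gives x3 = 1.5643, x4 = 0.70833.
Cost = 27.63·1.5643 + 6.11·0.70833 = 47.5495.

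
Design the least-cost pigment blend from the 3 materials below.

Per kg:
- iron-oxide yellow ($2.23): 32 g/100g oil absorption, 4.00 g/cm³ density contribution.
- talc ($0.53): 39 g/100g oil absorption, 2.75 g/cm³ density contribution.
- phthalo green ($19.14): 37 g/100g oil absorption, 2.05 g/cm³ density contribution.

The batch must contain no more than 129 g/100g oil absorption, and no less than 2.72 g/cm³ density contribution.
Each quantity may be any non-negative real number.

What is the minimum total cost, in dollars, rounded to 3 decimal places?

$0.524

Set it up as a linear program. Let x1 = kg of iron-oxide yellow, x2 = kg of talc, x3 = kg of phthalo green.
Minimize 2.23x1 + 0.53x2 + 19.14x3 subject to:
  32x1 + 39x2 + 37x3 ≤ 129   (oil absorption)
  4x1 + 2.75x2 + 2.05x3 ≥ 2.72   (density contribution)
  x1, x2, x3 ≥ 0.
At the optimum only talc is positive (iron-oxide yellow, phthalo green = 0). The density contribution requirement is met with equality.
Solving gives x2 = 0.9891.
Total cost: 0.53·0.9891 = 0.52422.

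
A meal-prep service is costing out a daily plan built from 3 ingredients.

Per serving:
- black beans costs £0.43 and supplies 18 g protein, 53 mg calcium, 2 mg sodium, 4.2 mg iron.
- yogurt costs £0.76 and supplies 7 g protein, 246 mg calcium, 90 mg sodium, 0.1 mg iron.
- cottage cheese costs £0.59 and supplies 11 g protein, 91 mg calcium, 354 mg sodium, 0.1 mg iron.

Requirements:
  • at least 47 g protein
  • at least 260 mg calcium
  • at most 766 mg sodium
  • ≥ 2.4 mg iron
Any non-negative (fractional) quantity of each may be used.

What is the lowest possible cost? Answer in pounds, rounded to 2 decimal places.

£1.44

Let x1 = servings of black beans, x2 = servings of yogurt, x3 = servings of cottage cheese.
Minimise 0.43x1 + 0.76x2 + 0.59x3 subject to:
  18x1 + 7x2 + 11x3 ≥ 47   (protein)
  53x1 + 246x2 + 91x3 ≥ 260   (calcium)
  2x1 + 90x2 + 354x3 ≤ 766   (sodium)
  4.2x1 + 0.1x2 + 0.1x3 ≥ 2.4   (iron)
  x1, x2, x3 ≥ 0.
The cheapest feasible vertex uses only black beans, yogurt; cottage cheese is not used. The protein and calcium requirements are met with equality.
Optimal quantities: black beans = 2.401 servings, yogurt = 0.5396 servings.
Cost = 0.43·2.401 + 0.76·0.5396 = 1.4425.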